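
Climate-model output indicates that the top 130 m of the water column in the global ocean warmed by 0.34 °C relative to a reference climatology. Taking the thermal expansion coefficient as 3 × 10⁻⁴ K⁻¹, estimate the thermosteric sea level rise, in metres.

Δh = αΔT·H = 3×10⁻⁴ × 0.34 × 130 = 0.01326 m

Δh = 0.0133 m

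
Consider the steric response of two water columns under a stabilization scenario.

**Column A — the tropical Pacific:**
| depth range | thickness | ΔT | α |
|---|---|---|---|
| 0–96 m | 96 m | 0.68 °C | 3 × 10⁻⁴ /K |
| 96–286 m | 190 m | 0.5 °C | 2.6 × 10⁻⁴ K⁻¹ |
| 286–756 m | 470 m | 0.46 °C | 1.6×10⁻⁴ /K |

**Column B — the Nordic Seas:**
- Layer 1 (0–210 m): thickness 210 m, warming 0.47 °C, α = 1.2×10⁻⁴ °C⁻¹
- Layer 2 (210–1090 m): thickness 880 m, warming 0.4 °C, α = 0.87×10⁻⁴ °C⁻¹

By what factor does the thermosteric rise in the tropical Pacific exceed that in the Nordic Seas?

A 3×10⁻⁴ × 96 × 0.68 = 0.019584 m
A 96–286 m: 2.6×10⁻⁴ × 0.5 × 190 = 0.02470 m
A Layer 3: 0.46 × 1.6×10⁻⁴ × 470 = 0.034592 m
A total: 0.078876 m
B 210 × 1.2×10⁻⁴ × 0.47 = 0.011844 m
B Layer 2: 0.4 × 0.87×10⁻⁴ × 880 = 0.030624 m
B total: 0.042468 m
Ratio: 0.078876 / 0.042468 ≈ 1.857

a factor of 1.86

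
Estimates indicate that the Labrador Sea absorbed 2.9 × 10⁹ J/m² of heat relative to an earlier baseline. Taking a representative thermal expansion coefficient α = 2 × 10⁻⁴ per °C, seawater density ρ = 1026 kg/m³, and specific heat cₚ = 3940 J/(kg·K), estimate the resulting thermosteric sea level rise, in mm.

140 mm of thermosteric rise

Δh = αQ/(ρcₚ) = 2×10⁻⁴ × 2.9×10⁹ / (1026 × 3940) ≈ 0.14348 m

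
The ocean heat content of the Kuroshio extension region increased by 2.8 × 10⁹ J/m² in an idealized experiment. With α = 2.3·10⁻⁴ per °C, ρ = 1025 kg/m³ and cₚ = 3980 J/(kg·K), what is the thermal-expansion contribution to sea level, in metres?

Δh = 0.158 m

Δh = αQ/(ρcₚ) = 2.3×10⁻⁴ × 2.8×10⁹ / (1025 × 3980) ≈ 0.15786 m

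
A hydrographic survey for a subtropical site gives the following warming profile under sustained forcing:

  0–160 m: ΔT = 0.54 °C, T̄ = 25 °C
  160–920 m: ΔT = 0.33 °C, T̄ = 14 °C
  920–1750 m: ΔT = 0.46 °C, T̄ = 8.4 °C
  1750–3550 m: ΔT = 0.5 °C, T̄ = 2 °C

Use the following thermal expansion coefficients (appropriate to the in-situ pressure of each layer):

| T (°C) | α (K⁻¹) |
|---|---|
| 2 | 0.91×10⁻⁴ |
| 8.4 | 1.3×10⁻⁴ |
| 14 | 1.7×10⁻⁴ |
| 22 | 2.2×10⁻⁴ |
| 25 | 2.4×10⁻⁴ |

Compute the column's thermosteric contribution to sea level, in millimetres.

195 mm

Layer 1 at 25 °C → α = 2.4×10⁻⁴ K⁻¹
Layer 2 at 14 °C → α = 1.7×10⁻⁴ K⁻¹
Layer 3 at 8.4 °C → α = 1.3×10⁻⁴ K⁻¹
Layer 4 at 2 °C → α = 0.91×10⁻⁴ K⁻¹
Layer 1: 0.54 × 2.4×10⁻⁴ × 160 = 0.020736 m
Layer 2: 1.7×10⁻⁴ × 760 × 0.33 = 0.042636 m
Layer 3: 0.46 × 1.3×10⁻⁴ × 830 = 0.049634 m
Layer 4: 0.5 × 0.91×10⁻⁴ × 1800 = 0.08190 m
Δh = 0.020736 + 0.042636 + 0.049634 + 0.08190 = 0.194906 m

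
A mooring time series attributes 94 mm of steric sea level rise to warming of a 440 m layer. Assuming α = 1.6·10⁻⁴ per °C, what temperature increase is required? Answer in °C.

ΔT = Δh/(αH) = 0.094 / (1.6×10⁻⁴ × 440) ≈ 1.335 °C

about 1.3 °C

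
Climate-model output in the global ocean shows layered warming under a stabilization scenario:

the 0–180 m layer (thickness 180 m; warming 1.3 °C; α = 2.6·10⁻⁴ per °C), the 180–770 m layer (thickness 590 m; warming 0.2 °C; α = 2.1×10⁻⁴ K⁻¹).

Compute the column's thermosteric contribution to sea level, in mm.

85.6 mm of thermosteric rise

Layer 1: 180 × 2.6×10⁻⁴ × 1.3 = 0.06084 m
180–770 m: 0.2 × 590 × 2.1×10⁻⁴ = 0.02478 m
Δh = 0.06084 + 0.02478 = 0.08562 m ≈ 85.6 mm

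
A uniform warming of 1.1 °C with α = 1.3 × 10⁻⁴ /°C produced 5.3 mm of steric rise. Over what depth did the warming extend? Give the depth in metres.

H ≈ 37.1 m

H = Δh/(αΔT) = 0.0053 / (1.3×10⁻⁴ × 1.1) ≈ 37.06 m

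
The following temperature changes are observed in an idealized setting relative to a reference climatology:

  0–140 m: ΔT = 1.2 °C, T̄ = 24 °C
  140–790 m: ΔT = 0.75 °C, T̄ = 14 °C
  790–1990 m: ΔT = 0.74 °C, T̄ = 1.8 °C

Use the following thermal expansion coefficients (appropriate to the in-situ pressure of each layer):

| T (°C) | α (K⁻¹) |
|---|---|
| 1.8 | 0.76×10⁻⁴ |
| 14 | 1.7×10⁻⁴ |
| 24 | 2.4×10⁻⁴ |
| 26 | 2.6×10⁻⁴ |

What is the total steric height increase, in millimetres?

Layer 1 at 24 °C → α = 2.4×10⁻⁴ K⁻¹
Layer 2 at 14 °C → α = 1.7×10⁻⁴ K⁻¹
Layer 3 at 1.8 °C → α = 0.76×10⁻⁴ K⁻¹
Layer 1: 2.4×10⁻⁴ × 140 × 1.2 = 0.04032 m
650 × 0.75 × 1.7×10⁻⁴ = 0.082875 m
Layer 3: 0.74 × 1200 × 0.76×10⁻⁴ = 0.067488 m
Δh = 0.04032 + 0.082875 + 0.067488 = 0.190683 m

about 190 mm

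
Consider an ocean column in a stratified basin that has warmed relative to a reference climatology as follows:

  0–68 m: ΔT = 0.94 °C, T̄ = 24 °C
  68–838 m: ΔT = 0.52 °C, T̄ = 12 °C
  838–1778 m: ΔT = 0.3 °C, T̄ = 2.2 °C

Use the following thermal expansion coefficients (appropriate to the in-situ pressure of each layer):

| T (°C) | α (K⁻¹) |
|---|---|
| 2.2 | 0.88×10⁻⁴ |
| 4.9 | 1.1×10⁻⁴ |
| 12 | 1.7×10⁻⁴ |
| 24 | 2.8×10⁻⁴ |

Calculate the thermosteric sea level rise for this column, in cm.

Δh ≈ 11.1 cm

Layer 1 at 24 °C → α = 2.8×10⁻⁴ K⁻¹
Layer 2 at 12 °C → α = 1.7×10⁻⁴ K⁻¹
Layer 3 at 2.2 °C → α = 0.88×10⁻⁴ K⁻¹
0.94 × 2.8×10⁻⁴ × 68 = 0.0178976 m
68–838 m: 1.7×10⁻⁴ × 0.52 × 770 = 0.068068 m
Layer 3: 0.88×10⁻⁴ × 940 × 0.3 = 0.024816 m
Δh = 0.0178976 + 0.068068 + 0.024816 = 0.1107816 m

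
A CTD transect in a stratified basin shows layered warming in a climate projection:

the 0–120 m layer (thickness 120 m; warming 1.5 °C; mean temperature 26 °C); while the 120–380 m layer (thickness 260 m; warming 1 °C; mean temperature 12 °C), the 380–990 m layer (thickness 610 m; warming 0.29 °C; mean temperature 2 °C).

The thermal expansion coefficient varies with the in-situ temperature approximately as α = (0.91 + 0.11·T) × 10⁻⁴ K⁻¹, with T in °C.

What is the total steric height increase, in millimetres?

Layer 1: α = (0.91 + 0.11×26)×10⁻⁴ = 3.77×10⁻⁴ K⁻¹
Layer 2: α = (0.91 + 0.11×12)×10⁻⁴ = 2.23×10⁻⁴ K⁻¹
Layer 3: α = (0.91 + 0.11×2)×10⁻⁴ = 1.13×10⁻⁴ K⁻¹
Layer 1: 1.5 × 3.77×10⁻⁴ × 120 = 0.06786 m
1 × 2.23×10⁻⁴ × 260 = 0.05798 m
Layer 3: 610 × 0.29 × 1.13×10⁻⁴ = 0.0199897 m
Δh = 0.06786 + 0.05798 + 0.0199897 = 0.1458297 m ≈ 150 mm

150 mm of thermosteric rise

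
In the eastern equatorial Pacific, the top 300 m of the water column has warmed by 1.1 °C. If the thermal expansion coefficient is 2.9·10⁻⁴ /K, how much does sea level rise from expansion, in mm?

Δh ≈ 95.7 mm

Δh = αΔT·H = 2.9×10⁻⁴ × 1.1 × 300 = 0.09570 m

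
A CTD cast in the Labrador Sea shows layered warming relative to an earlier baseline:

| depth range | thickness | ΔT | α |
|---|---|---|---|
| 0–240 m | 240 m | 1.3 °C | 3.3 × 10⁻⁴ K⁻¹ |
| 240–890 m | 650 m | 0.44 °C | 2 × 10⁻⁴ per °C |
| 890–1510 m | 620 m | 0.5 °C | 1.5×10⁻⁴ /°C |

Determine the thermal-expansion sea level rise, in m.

240 × 3.3×10⁻⁴ × 1.3 = 0.10296 m
Layer 2: 2×10⁻⁴ × 650 × 0.44 = 0.05720 m
890–1510 m: 0.5 × 1.5×10⁻⁴ × 620 = 0.04650 m
Δh = 0.10296 + 0.05720 + 0.04650 = 0.20666 m

0.207 m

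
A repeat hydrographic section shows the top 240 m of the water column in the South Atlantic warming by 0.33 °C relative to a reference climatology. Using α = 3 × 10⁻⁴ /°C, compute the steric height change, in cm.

Δh = αΔT·H = 3×10⁻⁴ × 0.33 × 240 = 0.02376 m

Δh = 2.38 cm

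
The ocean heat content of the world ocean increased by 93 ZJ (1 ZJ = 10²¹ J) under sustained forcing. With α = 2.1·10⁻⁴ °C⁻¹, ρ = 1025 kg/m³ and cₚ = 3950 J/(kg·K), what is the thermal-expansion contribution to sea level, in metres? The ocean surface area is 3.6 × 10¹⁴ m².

Per unit area: Q = 93×10²¹ / (3.6×10¹⁴) ≈ 2.583×10⁸ J/m²
Δh = αQ/(ρcₚ) = 2.1×10⁻⁴ × 2.583×10⁸ / (1025 × 3950) ≈ 0.013397 m

about 0.013 m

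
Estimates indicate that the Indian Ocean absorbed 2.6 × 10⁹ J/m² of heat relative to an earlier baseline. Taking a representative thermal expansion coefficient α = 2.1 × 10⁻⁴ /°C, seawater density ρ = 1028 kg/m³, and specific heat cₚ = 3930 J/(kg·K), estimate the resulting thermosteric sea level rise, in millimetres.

Δh = αQ/(ρcₚ) = 2.1×10⁻⁴ × 2.6×10⁹ / (1028 × 3930) ≈ 0.13515 m

135 mm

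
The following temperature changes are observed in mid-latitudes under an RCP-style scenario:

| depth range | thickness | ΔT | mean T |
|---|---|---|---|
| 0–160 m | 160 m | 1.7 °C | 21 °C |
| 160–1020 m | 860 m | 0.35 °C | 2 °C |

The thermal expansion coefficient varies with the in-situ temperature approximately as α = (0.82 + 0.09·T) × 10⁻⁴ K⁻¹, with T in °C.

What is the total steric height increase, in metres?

Layer 1: α = (0.82 + 0.09×21)×10⁻⁴ = 2.71×10⁻⁴ K⁻¹
Layer 2: α = (0.82 + 0.09×2)×10⁻⁴ = 1×10⁻⁴ K⁻¹
2.71×10⁻⁴ × 1.7 × 160 = 0.073712 m
160–1020 m: 1×10⁻⁴ × 860 × 0.35 = 0.03010 m
Δh = 0.073712 + 0.03010 = 0.103812 m

0.104 m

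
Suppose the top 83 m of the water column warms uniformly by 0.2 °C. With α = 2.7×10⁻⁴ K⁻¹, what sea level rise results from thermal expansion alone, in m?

Δh = αΔT·H = 2.7×10⁻⁴ × 0.2 × 83 = 0.004482 m

0.00448 m of thermosteric rise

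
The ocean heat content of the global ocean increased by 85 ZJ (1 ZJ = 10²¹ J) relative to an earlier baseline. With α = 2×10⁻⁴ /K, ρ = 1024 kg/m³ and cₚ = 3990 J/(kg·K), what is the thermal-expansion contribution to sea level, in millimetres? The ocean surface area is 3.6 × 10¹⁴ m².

about 12 mm

Per unit area: Q = 85×10²¹ / (3.6×10¹⁴) ≈ 2.361×10⁸ J/m²
Δh = αQ/(ρcₚ) = 2×10⁻⁴ × 2.361×10⁸ / (1024 × 3990) ≈ 0.011557 m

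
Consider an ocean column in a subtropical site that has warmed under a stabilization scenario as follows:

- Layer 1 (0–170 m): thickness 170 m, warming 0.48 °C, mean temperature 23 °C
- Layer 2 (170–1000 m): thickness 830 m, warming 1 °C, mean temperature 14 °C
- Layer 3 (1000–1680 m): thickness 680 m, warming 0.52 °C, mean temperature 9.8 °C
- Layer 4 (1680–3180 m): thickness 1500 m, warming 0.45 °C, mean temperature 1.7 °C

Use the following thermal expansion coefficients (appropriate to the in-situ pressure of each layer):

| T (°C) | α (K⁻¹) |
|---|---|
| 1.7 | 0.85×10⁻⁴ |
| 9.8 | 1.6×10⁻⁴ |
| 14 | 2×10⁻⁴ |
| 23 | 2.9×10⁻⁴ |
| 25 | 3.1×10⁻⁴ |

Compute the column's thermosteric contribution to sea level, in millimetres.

Layer 1 at 23 °C → α = 2.9×10⁻⁴ K⁻¹
Layer 2 at 14 °C → α = 2×10⁻⁴ K⁻¹
Layer 3 at 9.8 °C → α = 1.6×10⁻⁴ K⁻¹
Layer 4 at 1.7 °C → α = 0.85×10⁻⁴ K⁻¹
0–170 m: 0.48 × 170 × 2.9×10⁻⁴ = 0.023664 m
Layer 2: 2×10⁻⁴ × 830 × 1 = 0.16600 m
1000–1680 m: 0.52 × 1.6×10⁻⁴ × 680 = 0.056576 m
Layer 4: 0.85×10⁻⁴ × 0.45 × 1500 = 0.057375 m
Δh = 0.023664 + 0.16600 + 0.056576 + 0.057375 = 0.303615 m ≈ 304 mm

Δh ≈ 304 mm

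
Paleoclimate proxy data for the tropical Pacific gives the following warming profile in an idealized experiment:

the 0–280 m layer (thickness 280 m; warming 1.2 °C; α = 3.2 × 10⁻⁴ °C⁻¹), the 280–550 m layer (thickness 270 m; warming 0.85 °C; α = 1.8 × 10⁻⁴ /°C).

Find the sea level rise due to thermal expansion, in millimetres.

149 mm

0–280 m: 1.2 × 280 × 3.2×10⁻⁴ = 0.10752 m
Layer 2: 0.85 × 1.8×10⁻⁴ × 270 = 0.04131 m
Δh = 0.10752 + 0.04131 = 0.14883 m ≈ 149 mm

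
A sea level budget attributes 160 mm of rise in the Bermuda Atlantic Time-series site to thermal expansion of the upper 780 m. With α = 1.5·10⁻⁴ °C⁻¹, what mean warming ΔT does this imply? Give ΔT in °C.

1.37 °C

ΔT = Δh/(αH) = 0.16 / (1.5×10⁻⁴ × 780) ≈ 1.368 °C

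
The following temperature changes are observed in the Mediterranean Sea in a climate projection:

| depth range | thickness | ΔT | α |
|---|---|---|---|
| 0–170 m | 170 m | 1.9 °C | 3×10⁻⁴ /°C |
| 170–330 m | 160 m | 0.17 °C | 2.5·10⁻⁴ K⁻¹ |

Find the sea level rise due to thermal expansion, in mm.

104 mm

170 × 3×10⁻⁴ × 1.9 = 0.09690 m
Layer 2: 160 × 2.5×10⁻⁴ × 0.17 = 0.00680 m
Δh = 0.09690 + 0.00680 = 0.10370 m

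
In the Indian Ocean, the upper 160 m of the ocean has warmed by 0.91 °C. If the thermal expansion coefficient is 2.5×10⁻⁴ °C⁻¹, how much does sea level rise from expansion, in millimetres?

Δh = αΔT·H = 2.5×10⁻⁴ × 0.91 × 160 = 0.03640 m

36.4 mm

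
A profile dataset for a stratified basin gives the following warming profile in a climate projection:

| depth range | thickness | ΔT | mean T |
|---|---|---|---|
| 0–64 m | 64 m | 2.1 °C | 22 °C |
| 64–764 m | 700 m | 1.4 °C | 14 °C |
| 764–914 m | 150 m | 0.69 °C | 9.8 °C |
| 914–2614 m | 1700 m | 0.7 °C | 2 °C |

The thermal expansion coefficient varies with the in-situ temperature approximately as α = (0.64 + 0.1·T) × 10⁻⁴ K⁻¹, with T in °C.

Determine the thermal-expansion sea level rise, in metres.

Layer 1: α = (0.64 + 0.1×22)×10⁻⁴ = 2.84×10⁻⁴ K⁻¹
Layer 2: α = (0.64 + 0.1×14)×10⁻⁴ = 2.04×10⁻⁴ K⁻¹
Layer 3: α = (0.64 + 0.1×9.8)×10⁻⁴ = 1.62×10⁻⁴ K⁻¹
Layer 4: α = (0.64 + 0.1×2)×10⁻⁴ = 0.84×10⁻⁴ K⁻¹
Layer 1: 2.1 × 64 × 2.84×10⁻⁴ = 0.0381696 m
1.4 × 2.04×10⁻⁴ × 700 = 0.19992 m
Layer 3: 1.62×10⁻⁴ × 150 × 0.69 = 0.016767 m
914–2614 m: 1700 × 0.84×10⁻⁴ × 0.7 = 0.09996 m
Δh = 0.0381696 + 0.19992 + 0.016767 + 0.09996 = 0.3548166 m ≈ 0.355 m

Δh ≈ 0.355 m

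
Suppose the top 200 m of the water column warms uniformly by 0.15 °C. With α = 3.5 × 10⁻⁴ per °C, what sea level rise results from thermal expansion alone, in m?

Δh = αΔT·H = 3.5×10⁻⁴ × 0.15 × 200 = 0.01050 m

about 0.011 m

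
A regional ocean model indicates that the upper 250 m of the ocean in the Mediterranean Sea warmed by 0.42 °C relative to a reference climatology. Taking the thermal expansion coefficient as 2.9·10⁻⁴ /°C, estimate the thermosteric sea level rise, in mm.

30.5 mm

Δh = αΔT·H = 2.9×10⁻⁴ × 0.42 × 250 = 0.03045 m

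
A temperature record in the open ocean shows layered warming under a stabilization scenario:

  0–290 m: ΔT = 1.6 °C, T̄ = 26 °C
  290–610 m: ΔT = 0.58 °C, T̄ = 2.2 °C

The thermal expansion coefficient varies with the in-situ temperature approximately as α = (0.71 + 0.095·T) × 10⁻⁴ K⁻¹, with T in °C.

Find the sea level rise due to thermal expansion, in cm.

about 16.5 cm

Layer 1: α = (0.71 + 0.095×26)×10⁻⁴ = 3.18×10⁻⁴ K⁻¹
Layer 2: α = (0.71 + 0.095×2.2)×10⁻⁴ = 0.919×10⁻⁴ K⁻¹
0–290 m: 1.6 × 290 × 3.18×10⁻⁴ = 0.147552 m
Layer 2: 0.919×10⁻⁴ × 320 × 0.58 = 0.01705664 m
Δh = 0.147552 + 0.01705664 = 0.16460864 m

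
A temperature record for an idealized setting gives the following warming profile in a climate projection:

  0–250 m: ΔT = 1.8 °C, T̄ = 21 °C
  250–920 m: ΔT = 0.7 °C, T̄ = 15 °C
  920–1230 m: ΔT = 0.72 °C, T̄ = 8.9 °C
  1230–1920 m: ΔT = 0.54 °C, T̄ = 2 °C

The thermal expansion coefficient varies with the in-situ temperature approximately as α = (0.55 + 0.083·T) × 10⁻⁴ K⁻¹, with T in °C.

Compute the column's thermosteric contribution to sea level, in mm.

Δh = 240 mm

Layer 1: α = (0.55 + 0.083×21)×10⁻⁴ = 2.293×10⁻⁴ K⁻¹
Layer 2: α = (0.55 + 0.083×15)×10⁻⁴ = 1.795×10⁻⁴ K⁻¹
Layer 3: α = (0.55 + 0.083×8.9)×10⁻⁴ = 1.2887×10⁻⁴ K⁻¹
Layer 4: α = (0.55 + 0.083×2)×10⁻⁴ = 0.716×10⁻⁴ K⁻¹
0–250 m: 2.293×10⁻⁴ × 1.8 × 250 = 0.103185 m
250–920 m: 0.7 × 670 × 1.795×10⁻⁴ = 0.0841855 m
0.72 × 1.2887×10⁻⁴ × 310 = 0.028763784 m
0.716×10⁻⁴ × 690 × 0.54 = 0.02667816 m
Δh = 0.103185 + 0.0841855 + 0.028763784 + 0.02667816 = 0.242812444 m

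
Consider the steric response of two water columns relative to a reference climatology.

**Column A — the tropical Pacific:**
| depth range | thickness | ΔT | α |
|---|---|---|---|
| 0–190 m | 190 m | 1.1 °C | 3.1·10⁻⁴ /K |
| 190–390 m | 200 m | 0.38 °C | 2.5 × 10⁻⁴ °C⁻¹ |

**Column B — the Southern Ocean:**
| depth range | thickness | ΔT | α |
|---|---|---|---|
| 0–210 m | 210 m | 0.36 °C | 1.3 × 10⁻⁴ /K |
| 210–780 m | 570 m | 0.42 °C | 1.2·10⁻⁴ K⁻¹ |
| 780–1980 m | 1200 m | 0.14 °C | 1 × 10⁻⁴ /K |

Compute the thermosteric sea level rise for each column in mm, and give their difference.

Δh_A ≈ 84 mm, Δh_B ≈ 55 mm; difference ≈ 28 mm

A 0–190 m: 1.1 × 3.1×10⁻⁴ × 190 = 0.06479 m
A 190–390 m: 200 × 0.38 × 2.5×10⁻⁴ = 0.01900 m
A total: 0.08379 m
B Layer 1: 1.3×10⁻⁴ × 210 × 0.36 = 0.009828 m
B Layer 2: 570 × 0.42 × 1.2×10⁻⁴ = 0.028728 m
B 0.14 × 1200 × 1×10⁻⁴ = 0.01680 m
B total: 0.055356 m
Difference: 0.08379 − 0.055356 = 0.028434 m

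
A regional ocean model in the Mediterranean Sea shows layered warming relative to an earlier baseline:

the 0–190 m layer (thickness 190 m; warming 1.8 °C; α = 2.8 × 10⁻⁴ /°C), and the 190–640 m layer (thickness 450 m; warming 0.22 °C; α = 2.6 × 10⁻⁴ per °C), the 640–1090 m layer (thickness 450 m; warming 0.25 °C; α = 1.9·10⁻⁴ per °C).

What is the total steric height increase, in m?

0–190 m: 1.8 × 190 × 2.8×10⁻⁴ = 0.09576 m
190–640 m: 2.6×10⁻⁴ × 0.22 × 450 = 0.02574 m
Layer 3: 1.9×10⁻⁴ × 0.25 × 450 = 0.021375 m
Δh = 0.09576 + 0.02574 + 0.021375 = 0.142875 m

about 0.143 m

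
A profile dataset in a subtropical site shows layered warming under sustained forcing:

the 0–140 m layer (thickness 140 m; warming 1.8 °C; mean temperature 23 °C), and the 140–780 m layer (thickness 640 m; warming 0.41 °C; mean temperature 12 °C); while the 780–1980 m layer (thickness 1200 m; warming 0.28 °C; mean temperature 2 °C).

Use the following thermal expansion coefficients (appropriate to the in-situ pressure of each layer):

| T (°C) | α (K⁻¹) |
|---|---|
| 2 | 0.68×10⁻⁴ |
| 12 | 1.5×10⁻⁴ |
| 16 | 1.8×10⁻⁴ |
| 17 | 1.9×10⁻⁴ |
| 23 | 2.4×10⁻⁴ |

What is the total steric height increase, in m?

Layer 1 at 23 °C → α = 2.4×10⁻⁴ K⁻¹
Layer 2 at 12 °C → α = 1.5×10⁻⁴ K⁻¹
Layer 3 at 2 °C → α = 0.68×10⁻⁴ K⁻¹
0–140 m: 2.4×10⁻⁴ × 140 × 1.8 = 0.06048 m
140–780 m: 1.5×10⁻⁴ × 640 × 0.41 = 0.03936 m
780–1980 m: 0.68×10⁻⁴ × 1200 × 0.28 = 0.022848 m
Δh = 0.06048 + 0.03936 + 0.022848 = 0.122688 m

0.12 m of thermosteric rise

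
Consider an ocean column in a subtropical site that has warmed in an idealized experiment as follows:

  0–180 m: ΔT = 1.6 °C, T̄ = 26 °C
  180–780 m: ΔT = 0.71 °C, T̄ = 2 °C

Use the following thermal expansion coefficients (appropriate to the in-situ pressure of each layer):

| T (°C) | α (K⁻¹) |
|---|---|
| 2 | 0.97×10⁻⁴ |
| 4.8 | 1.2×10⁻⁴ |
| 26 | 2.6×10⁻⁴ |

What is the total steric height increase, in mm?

116 mm of thermosteric rise

Layer 1 at 26 °C → α = 2.6×10⁻⁴ K⁻¹
Layer 2 at 2 °C → α = 0.97×10⁻⁴ K⁻¹
0–180 m: 1.6 × 2.6×10⁻⁴ × 180 = 0.07488 m
180–780 m: 0.97×10⁻⁴ × 0.71 × 600 = 0.041322 m
Δh = 0.07488 + 0.041322 = 0.116202 m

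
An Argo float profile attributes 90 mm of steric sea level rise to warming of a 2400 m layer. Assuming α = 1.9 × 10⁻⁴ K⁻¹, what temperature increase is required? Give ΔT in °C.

ΔT = Δh/(αH) = 0.09 / (1.9×10⁻⁴ × 2400) ≈ 0.1974 °C

0.197 °C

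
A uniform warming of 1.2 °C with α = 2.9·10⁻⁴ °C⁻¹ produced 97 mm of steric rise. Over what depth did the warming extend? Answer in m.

H = Δh/(αΔT) = 0.097 / (2.9×10⁻⁴ × 1.2) ≈ 278.7 m

about 280 m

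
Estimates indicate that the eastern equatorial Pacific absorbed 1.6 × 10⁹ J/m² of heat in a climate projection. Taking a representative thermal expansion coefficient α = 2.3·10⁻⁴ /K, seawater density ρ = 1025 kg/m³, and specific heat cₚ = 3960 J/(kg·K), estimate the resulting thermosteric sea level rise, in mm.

Δh = αQ/(ρcₚ) = 2.3×10⁻⁴ × 1.6×10⁹ / (1025 × 3960) ≈ 0.090663 m

Δh = 90.7 mm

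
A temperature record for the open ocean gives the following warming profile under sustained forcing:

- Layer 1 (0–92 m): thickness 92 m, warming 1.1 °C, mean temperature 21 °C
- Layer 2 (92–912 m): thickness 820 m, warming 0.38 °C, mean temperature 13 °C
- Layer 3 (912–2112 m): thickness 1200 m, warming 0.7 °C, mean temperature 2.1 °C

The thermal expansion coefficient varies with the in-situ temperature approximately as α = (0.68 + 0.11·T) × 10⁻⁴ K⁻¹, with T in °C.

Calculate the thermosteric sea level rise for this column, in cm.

17 cm of thermosteric rise

Layer 1: α = (0.68 + 0.11×21)×10⁻⁴ = 2.99×10⁻⁴ K⁻¹
Layer 2: α = (0.68 + 0.11×13)×10⁻⁴ = 2.11×10⁻⁴ K⁻¹
Layer 3: α = (0.68 + 0.11×2.1)×10⁻⁴ = 0.911×10⁻⁴ K⁻¹
0–92 m: 1.1 × 2.99×10⁻⁴ × 92 = 0.0302588 m
92–912 m: 0.38 × 2.11×10⁻⁴ × 820 = 0.0657476 m
0.911×10⁻⁴ × 0.7 × 1200 = 0.076524 m
Δh = 0.0302588 + 0.0657476 + 0.076524 = 0.1725304 m ≈ 17 cm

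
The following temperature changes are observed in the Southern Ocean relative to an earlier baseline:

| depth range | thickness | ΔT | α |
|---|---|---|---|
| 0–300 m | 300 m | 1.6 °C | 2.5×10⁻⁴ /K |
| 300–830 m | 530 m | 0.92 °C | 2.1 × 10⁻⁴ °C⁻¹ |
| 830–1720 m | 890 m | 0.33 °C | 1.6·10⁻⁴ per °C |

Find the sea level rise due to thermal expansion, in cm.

0–300 m: 1.6 × 2.5×10⁻⁴ × 300 = 0.12000 m
300–830 m: 2.1×10⁻⁴ × 530 × 0.92 = 0.102396 m
Layer 3: 1.6×10⁻⁴ × 0.33 × 890 = 0.046992 m
Δh = 0.12000 + 0.102396 + 0.046992 = 0.269388 m

Δh = 26.9 cm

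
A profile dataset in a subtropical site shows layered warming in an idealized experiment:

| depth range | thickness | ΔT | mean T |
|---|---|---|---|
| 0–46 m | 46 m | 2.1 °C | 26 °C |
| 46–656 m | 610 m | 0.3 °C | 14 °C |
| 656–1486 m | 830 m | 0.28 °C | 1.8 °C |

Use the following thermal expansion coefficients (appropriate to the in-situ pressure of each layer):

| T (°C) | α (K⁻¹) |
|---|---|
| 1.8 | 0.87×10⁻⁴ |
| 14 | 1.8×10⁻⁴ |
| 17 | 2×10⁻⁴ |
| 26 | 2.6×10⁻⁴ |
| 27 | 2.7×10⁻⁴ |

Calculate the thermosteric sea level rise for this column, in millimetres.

78.3 mm

Layer 1 at 26 °C → α = 2.6×10⁻⁴ K⁻¹
Layer 2 at 14 °C → α = 1.8×10⁻⁴ K⁻¹
Layer 3 at 1.8 °C → α = 0.87×10⁻⁴ K⁻¹
0–46 m: 2.1 × 46 × 2.6×10⁻⁴ = 0.025116 m
Layer 2: 610 × 1.8×10⁻⁴ × 0.3 = 0.03294 m
Layer 3: 0.28 × 0.87×10⁻⁴ × 830 = 0.0202188 m
Δh = 0.025116 + 0.03294 + 0.0202188 = 0.0782748 m ≈ 78.3 mm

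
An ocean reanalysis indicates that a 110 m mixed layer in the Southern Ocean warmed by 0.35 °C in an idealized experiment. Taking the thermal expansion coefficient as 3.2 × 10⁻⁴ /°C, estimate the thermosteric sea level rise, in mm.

12.3 mm of thermosteric rise

Δh = αΔT·H = 3.2×10⁻⁴ × 0.35 × 110 = 0.01232 m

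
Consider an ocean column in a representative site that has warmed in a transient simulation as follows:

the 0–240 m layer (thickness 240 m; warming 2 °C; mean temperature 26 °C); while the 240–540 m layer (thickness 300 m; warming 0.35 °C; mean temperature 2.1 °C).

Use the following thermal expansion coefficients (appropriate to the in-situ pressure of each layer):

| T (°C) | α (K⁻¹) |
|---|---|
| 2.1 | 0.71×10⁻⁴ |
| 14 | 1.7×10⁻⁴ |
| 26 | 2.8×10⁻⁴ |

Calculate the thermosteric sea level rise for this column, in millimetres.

Δh ≈ 140 mm

Layer 1 at 26 °C → α = 2.8×10⁻⁴ K⁻¹
Layer 2 at 2.1 °C → α = 0.71×10⁻⁴ K⁻¹
240 × 2.8×10⁻⁴ × 2 = 0.13440 m
Layer 2: 0.35 × 0.71×10⁻⁴ × 300 = 0.007455 m
Δh = 0.13440 + 0.007455 = 0.141855 m ≈ 140 mm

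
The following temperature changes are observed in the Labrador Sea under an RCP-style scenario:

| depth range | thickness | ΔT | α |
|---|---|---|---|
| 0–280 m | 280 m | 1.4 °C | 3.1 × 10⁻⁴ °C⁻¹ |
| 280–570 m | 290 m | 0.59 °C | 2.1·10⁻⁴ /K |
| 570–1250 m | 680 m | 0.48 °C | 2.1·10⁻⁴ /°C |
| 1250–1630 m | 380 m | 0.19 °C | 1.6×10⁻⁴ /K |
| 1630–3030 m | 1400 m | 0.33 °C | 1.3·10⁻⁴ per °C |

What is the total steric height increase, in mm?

3.1×10⁻⁴ × 1.4 × 280 = 0.12152 m
Layer 2: 0.59 × 2.1×10⁻⁴ × 290 = 0.035931 m
0.48 × 680 × 2.1×10⁻⁴ = 0.068544 m
0.19 × 1.6×10⁻⁴ × 380 = 0.011552 m
Layer 5: 1.3×10⁻⁴ × 1400 × 0.33 = 0.06006 m
Δh = 0.12152 + 0.035931 + 0.068544 + 0.011552 + 0.06006 = 0.297607 m

300 mm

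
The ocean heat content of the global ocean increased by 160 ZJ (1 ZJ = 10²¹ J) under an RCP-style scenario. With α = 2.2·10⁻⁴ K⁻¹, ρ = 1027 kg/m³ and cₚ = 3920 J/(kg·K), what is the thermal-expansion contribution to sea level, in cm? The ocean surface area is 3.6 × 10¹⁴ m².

Per unit area: Q = 160×10²¹ / (3.6×10¹⁴) ≈ 4.444×10⁸ J/m²
Δh = αQ/(ρcₚ) = 2.2×10⁻⁴ × 4.444×10⁸ / (1027 × 3920) ≈ 0.024285 m

about 2.43 cm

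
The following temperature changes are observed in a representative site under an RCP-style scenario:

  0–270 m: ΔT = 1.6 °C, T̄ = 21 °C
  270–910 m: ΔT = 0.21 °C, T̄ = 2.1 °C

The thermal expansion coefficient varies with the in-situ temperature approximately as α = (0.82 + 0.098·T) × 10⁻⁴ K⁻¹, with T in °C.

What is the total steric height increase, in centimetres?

Layer 1: α = (0.82 + 0.098×21)×10⁻⁴ = 2.878×10⁻⁴ K⁻¹
Layer 2: α = (0.82 + 0.098×2.1)×10⁻⁴ = 1.0258×10⁻⁴ K⁻¹
270 × 1.6 × 2.878×10⁻⁴ = 0.1243296 m
640 × 1.0258×10⁻⁴ × 0.21 = 0.013786752 m
Δh = 0.1243296 + 0.013786752 = 0.138116352 m ≈ 13.8 cm

Δh = 13.8 cm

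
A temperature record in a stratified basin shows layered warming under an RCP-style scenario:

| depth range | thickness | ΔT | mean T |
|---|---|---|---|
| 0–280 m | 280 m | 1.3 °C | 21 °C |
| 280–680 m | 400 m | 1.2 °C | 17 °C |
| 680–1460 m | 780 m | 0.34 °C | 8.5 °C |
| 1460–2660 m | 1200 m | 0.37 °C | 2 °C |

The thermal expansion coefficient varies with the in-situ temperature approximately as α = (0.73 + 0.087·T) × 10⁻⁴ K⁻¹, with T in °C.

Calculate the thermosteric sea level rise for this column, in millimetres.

Layer 1: α = (0.73 + 0.087×21)×10⁻⁴ = 2.557×10⁻⁴ K⁻¹
Layer 2: α = (0.73 + 0.087×17)×10⁻⁴ = 2.209×10⁻⁴ K⁻¹
Layer 3: α = (0.73 + 0.087×8.5)×10⁻⁴ = 1.4695×10⁻⁴ K⁻¹
Layer 4: α = (0.73 + 0.087×2)×10⁻⁴ = 0.904×10⁻⁴ K⁻¹
0–280 m: 1.3 × 280 × 2.557×10⁻⁴ = 0.0930748 m
2.209×10⁻⁴ × 1.2 × 400 = 0.106032 m
680–1460 m: 780 × 0.34 × 1.4695×10⁻⁴ = 0.03897114 m
Layer 4: 0.37 × 1200 × 0.904×10⁻⁴ = 0.0401376 m
Δh = 0.0930748 + 0.106032 + 0.03897114 + 0.0401376 = 0.27821554 m ≈ 278 mm

Δh = 278 mm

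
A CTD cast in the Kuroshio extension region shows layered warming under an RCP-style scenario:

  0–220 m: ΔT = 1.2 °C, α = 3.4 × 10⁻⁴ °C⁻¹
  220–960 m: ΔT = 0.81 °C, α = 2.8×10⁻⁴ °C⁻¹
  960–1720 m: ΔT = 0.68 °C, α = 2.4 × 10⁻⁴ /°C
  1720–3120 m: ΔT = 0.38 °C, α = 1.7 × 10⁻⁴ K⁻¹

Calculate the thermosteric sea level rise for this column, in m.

Δh = 0.472 m

0–220 m: 3.4×10⁻⁴ × 220 × 1.2 = 0.08976 m
Layer 2: 0.81 × 740 × 2.8×10⁻⁴ = 0.167832 m
Layer 3: 0.68 × 2.4×10⁻⁴ × 760 = 0.124032 m
Layer 4: 1400 × 0.38 × 1.7×10⁻⁴ = 0.09044 m
Δh = 0.08976 + 0.167832 + 0.124032 + 0.09044 = 0.472064 m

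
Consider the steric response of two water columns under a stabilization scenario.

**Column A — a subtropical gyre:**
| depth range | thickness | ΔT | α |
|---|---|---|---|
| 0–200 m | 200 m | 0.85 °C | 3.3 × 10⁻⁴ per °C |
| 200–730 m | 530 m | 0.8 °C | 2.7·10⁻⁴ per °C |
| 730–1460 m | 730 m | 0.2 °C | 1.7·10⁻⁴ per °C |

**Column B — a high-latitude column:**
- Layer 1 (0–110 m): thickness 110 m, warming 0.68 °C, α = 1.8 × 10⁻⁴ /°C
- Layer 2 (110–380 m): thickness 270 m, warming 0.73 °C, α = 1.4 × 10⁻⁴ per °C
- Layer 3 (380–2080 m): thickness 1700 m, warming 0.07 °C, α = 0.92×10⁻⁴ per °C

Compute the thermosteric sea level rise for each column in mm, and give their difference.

A: 195 mm; B: 52.0 mm; difference 143 mm

A 0–200 m: 0.85 × 200 × 3.3×10⁻⁴ = 0.05610 m
A Layer 2: 530 × 2.7×10⁻⁴ × 0.8 = 0.11448 m
A 0.2 × 730 × 1.7×10⁻⁴ = 0.02482 m
A total: 0.19540 m
B 0–110 m: 110 × 0.68 × 1.8×10⁻⁴ = 0.013464 m
B 110–380 m: 270 × 0.73 × 1.4×10⁻⁴ = 0.027594 m
B 380–2080 m: 1700 × 0.92×10⁻⁴ × 0.07 = 0.010948 m
B total: 0.052006 m
Difference: 0.19540 − 0.052006 = 0.143394 m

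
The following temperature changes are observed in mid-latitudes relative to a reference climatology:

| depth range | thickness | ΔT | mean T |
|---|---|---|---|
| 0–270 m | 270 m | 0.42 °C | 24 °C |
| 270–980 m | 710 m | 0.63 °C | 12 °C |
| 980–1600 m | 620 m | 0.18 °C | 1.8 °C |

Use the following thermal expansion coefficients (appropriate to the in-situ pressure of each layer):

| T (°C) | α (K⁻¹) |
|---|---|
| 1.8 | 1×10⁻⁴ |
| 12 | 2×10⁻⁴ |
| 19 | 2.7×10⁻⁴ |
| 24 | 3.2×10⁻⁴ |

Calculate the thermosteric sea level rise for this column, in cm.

Layer 1 at 24 °C → α = 3.2×10⁻⁴ K⁻¹
Layer 2 at 12 °C → α = 2×10⁻⁴ K⁻¹
Layer 3 at 1.8 °C → α = 1×10⁻⁴ K⁻¹
3.2×10⁻⁴ × 0.42 × 270 = 0.036288 m
Layer 2: 2×10⁻⁴ × 0.63 × 710 = 0.08946 m
Layer 3: 1×10⁻⁴ × 0.18 × 620 = 0.01116 m
Δh = 0.036288 + 0.08946 + 0.01116 = 0.136908 m ≈ 13.7 cm

13.7 cm of thermosteric rise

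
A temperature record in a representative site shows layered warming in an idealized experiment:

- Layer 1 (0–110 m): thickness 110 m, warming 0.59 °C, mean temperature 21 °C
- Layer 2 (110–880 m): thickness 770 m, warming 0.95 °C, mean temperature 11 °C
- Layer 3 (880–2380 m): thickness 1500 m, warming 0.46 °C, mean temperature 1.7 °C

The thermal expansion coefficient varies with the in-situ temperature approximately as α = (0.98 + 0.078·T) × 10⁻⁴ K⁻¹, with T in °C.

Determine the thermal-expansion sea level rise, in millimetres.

228 mm of thermosteric rise

Layer 1: α = (0.98 + 0.078×21)×10⁻⁴ = 2.618×10⁻⁴ K⁻¹
Layer 2: α = (0.98 + 0.078×11)×10⁻⁴ = 1.838×10⁻⁴ K⁻¹
Layer 3: α = (0.98 + 0.078×1.7)×10⁻⁴ = 1.1126×10⁻⁴ K⁻¹
0.59 × 110 × 2.618×10⁻⁴ = 0.01699082 m
Layer 2: 770 × 1.838×10⁻⁴ × 0.95 = 0.1344497 m
1.1126×10⁻⁴ × 0.46 × 1500 = 0.0767694 m
Δh = 0.01699082 + 0.1344497 + 0.0767694 = 0.22820992 m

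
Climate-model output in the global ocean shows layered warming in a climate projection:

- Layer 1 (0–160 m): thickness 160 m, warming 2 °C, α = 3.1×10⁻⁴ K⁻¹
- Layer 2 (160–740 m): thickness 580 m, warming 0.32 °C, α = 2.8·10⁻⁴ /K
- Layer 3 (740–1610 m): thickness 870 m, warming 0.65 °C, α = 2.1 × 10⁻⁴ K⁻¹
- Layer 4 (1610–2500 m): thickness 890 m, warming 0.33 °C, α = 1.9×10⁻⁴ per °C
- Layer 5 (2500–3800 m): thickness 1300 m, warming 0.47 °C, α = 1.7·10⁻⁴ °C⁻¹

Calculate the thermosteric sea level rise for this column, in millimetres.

about 430 mm

Layer 1: 3.1×10⁻⁴ × 160 × 2 = 0.09920 m
Layer 2: 580 × 0.32 × 2.8×10⁻⁴ = 0.051968 m
870 × 2.1×10⁻⁴ × 0.65 = 0.118755 m
1.9×10⁻⁴ × 890 × 0.33 = 0.055803 m
Layer 5: 0.47 × 1300 × 1.7×10⁻⁴ = 0.10387 m
Δh = 0.09920 + 0.051968 + 0.118755 + 0.055803 + 0.10387 = 0.429596 m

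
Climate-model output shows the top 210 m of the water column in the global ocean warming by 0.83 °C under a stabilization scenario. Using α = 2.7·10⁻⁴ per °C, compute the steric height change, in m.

Δh = αΔT·H = 2.7×10⁻⁴ × 0.83 × 210 = 0.047061 m

0.047 m of thermosteric rise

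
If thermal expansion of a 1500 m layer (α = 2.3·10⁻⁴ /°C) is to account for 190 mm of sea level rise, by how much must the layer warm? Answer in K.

about 0.551 K

ΔT = Δh/(αH) = 0.19 / (2.3×10⁻⁴ × 1500) ≈ 0.5507 K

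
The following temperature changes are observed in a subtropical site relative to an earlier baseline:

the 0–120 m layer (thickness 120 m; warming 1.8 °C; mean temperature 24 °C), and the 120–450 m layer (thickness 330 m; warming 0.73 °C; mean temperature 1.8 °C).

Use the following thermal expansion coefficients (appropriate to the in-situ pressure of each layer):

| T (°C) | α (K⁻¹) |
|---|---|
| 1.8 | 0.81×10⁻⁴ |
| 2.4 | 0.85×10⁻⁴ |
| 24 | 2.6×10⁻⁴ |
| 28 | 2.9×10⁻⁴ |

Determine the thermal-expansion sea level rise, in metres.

Layer 1 at 24 °C → α = 2.6×10⁻⁴ K⁻¹
Layer 2 at 1.8 °C → α = 0.81×10⁻⁴ K⁻¹
120 × 1.8 × 2.6×10⁻⁴ = 0.05616 m
Layer 2: 0.81×10⁻⁴ × 330 × 0.73 = 0.0195129 m
Δh = 0.05616 + 0.0195129 = 0.0756729 m

Δh ≈ 0.0757 m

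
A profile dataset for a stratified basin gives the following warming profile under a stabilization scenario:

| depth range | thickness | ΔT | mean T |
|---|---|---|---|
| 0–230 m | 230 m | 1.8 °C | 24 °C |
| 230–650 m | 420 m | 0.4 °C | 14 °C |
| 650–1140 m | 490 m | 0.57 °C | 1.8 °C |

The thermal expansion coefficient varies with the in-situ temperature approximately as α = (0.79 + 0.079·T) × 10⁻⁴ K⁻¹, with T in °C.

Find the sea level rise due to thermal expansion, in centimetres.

16.9 cm

Layer 1: α = (0.79 + 0.079×24)×10⁻⁴ = 2.686×10⁻⁴ K⁻¹
Layer 2: α = (0.79 + 0.079×14)×10⁻⁴ = 1.896×10⁻⁴ K⁻¹
Layer 3: α = (0.79 + 0.079×1.8)×10⁻⁴ = 0.9322×10⁻⁴ K⁻¹
230 × 2.686×10⁻⁴ × 1.8 = 0.1112004 m
420 × 1.896×10⁻⁴ × 0.4 = 0.0318528 m
Layer 3: 0.9322×10⁻⁴ × 0.57 × 490 = 0.026036346 m
Δh = 0.1112004 + 0.0318528 + 0.026036346 = 0.169089546 m ≈ 16.9 cm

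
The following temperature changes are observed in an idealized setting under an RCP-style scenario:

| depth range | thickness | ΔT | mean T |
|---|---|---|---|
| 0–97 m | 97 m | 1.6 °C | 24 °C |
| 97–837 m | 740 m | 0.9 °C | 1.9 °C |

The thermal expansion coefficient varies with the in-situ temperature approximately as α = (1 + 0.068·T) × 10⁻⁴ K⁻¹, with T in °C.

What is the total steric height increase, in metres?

0.116 m

Layer 1: α = (1 + 0.068×24)×10⁻⁴ = 2.632×10⁻⁴ K⁻¹
Layer 2: α = (1 + 0.068×1.9)×10⁻⁴ = 1.1292×10⁻⁴ K⁻¹
Layer 1: 97 × 1.6 × 2.632×10⁻⁴ = 0.04084864 m
Layer 2: 0.9 × 740 × 1.1292×10⁻⁴ = 0.07520472 m
Δh = 0.04084864 + 0.07520472 = 0.11605336 m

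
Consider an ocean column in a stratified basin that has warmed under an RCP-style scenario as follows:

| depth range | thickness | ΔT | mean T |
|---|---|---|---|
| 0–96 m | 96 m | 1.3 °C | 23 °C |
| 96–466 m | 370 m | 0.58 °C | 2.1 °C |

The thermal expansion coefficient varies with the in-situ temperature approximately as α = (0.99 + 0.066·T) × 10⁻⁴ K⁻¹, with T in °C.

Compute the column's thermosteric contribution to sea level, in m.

Δh ≈ 0.056 m

Layer 1: α = (0.99 + 0.066×23)×10⁻⁴ = 2.508×10⁻⁴ K⁻¹
Layer 2: α = (0.99 + 0.066×2.1)×10⁻⁴ = 1.1286×10⁻⁴ K⁻¹
Layer 1: 2.508×10⁻⁴ × 1.3 × 96 = 0.03129984 m
96–466 m: 1.1286×10⁻⁴ × 0.58 × 370 = 0.024219756 m
Δh = 0.03129984 + 0.024219756 = 0.055519596 m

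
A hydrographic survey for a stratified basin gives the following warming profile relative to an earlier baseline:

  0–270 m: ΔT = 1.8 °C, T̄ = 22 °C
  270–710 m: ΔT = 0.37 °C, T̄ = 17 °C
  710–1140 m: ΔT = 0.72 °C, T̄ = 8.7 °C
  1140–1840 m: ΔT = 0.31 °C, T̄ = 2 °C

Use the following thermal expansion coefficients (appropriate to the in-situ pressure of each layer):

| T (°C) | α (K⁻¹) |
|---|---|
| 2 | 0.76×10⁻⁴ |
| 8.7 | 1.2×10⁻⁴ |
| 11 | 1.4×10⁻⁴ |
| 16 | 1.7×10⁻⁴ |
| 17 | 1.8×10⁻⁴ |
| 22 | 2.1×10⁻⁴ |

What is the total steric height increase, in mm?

Layer 1 at 22 °C → α = 2.1×10⁻⁴ K⁻¹
Layer 2 at 17 °C → α = 1.8×10⁻⁴ K⁻¹
Layer 3 at 8.7 °C → α = 1.2×10⁻⁴ K⁻¹
Layer 4 at 2 °C → α = 0.76×10⁻⁴ K⁻¹
0–270 m: 1.8 × 2.1×10⁻⁴ × 270 = 0.10206 m
440 × 1.8×10⁻⁴ × 0.37 = 0.029304 m
Layer 3: 430 × 1.2×10⁻⁴ × 0.72 = 0.037152 m
0.31 × 700 × 0.76×10⁻⁴ = 0.016492 m
Δh = 0.10206 + 0.029304 + 0.037152 + 0.016492 = 0.185008 m

Δh ≈ 185 mm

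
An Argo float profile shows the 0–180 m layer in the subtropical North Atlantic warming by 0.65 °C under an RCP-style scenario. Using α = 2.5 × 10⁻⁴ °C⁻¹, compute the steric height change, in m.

Δh = αΔT·H = 2.5×10⁻⁴ × 0.65 × 180 = 0.02925 m

Δh ≈ 0.0293 m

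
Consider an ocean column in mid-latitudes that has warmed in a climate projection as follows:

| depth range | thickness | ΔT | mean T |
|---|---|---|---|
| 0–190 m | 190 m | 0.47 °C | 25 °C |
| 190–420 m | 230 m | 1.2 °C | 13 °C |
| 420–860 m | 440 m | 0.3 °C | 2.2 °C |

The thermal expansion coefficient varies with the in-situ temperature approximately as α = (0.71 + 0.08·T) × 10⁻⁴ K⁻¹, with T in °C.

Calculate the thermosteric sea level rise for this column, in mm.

84 mm

Layer 1: α = (0.71 + 0.08×25)×10⁻⁴ = 2.71×10⁻⁴ K⁻¹
Layer 2: α = (0.71 + 0.08×13)×10⁻⁴ = 1.75×10⁻⁴ K⁻¹
Layer 3: α = (0.71 + 0.08×2.2)×10⁻⁴ = 0.886×10⁻⁴ K⁻¹
Layer 1: 2.71×10⁻⁴ × 190 × 0.47 = 0.0242003 m
190–420 m: 1.75×10⁻⁴ × 1.2 × 230 = 0.04830 m
420–860 m: 0.886×10⁻⁴ × 0.3 × 440 = 0.0116952 m
Δh = 0.0242003 + 0.04830 + 0.0116952 = 0.0841955 m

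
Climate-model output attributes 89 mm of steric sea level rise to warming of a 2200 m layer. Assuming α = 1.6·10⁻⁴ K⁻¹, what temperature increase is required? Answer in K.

ΔT = Δh/(αH) = 0.089 / (1.6×10⁻⁴ × 2200) ≈ 0.2528 K

about 0.25 K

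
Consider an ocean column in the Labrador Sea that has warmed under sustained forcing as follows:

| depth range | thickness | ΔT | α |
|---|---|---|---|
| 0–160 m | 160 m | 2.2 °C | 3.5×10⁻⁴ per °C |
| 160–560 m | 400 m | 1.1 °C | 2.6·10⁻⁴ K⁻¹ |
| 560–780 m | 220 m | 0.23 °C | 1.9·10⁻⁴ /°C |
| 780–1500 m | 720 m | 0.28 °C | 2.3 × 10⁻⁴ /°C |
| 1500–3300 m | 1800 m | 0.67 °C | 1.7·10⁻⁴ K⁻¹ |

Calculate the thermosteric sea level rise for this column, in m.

Δh = 0.499 m

2.2 × 3.5×10⁻⁴ × 160 = 0.12320 m
160–560 m: 400 × 2.6×10⁻⁴ × 1.1 = 0.11440 m
560–780 m: 0.23 × 220 × 1.9×10⁻⁴ = 0.009614 m
Layer 4: 720 × 0.28 × 2.3×10⁻⁴ = 0.046368 m
1800 × 0.67 × 1.7×10⁻⁴ = 0.20502 m
Δh = 0.12320 + 0.11440 + 0.009614 + 0.046368 + 0.20502 = 0.498602 m ≈ 0.499 m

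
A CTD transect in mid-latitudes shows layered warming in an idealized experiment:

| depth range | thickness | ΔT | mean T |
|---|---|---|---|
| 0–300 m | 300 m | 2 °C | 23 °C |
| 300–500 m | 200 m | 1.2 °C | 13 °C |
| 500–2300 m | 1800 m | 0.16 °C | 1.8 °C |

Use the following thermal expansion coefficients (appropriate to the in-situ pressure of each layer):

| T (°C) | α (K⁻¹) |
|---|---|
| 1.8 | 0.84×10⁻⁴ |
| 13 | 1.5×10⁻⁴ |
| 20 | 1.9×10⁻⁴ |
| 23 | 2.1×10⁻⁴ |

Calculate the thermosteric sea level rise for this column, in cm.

about 18.6 cm

Layer 1 at 23 °C → α = 2.1×10⁻⁴ K⁻¹
Layer 2 at 13 °C → α = 1.5×10⁻⁴ K⁻¹
Layer 3 at 1.8 °C → α = 0.84×10⁻⁴ K⁻¹
Layer 1: 2 × 2.1×10⁻⁴ × 300 = 0.12600 m
Layer 2: 200 × 1.5×10⁻⁴ × 1.2 = 0.03600 m
1800 × 0.16 × 0.84×10⁻⁴ = 0.024192 m
Δh = 0.12600 + 0.03600 + 0.024192 = 0.186192 m ≈ 18.6 cm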